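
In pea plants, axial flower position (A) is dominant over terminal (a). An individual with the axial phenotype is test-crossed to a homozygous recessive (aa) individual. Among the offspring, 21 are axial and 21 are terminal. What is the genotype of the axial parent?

Test cross: ? × aa
Offspring: 21 axial, 21 terminal — approximately 1:1.
A 1:1 ratio in a test cross indicates the unknown parent is heterozygous (Aa).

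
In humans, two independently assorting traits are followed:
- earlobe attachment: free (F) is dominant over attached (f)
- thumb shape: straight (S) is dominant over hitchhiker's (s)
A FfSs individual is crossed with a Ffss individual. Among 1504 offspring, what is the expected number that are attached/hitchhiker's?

Dihybrid cross FfSs × Ffss — consider each gene separately:
earlobe attachment: Ff × Ff → 1 FF, 2 Ff, 1 ff → 3 F_ : 1 ff (out of 4)
thumb shape: Ss × ss → 2 Ss, 2 ss → 2 S_ : 2 ss (out of 4)
Combine (counts out of 4 × 4 = 16): free/straight (F_S_) = 3×2 = 6; free/hitchhiker's (F_ss) = 3×2 = 6; attached/straight (ffS_) = 1×2 = 2; attached/hitchhiker's (ffss) = 1×2 = 2
Phenotype counts (out of 16): 6 free/straight, 6 free/hitchhiker's, 2 attached/straight, 2 attached/hitchhiker's
attached/hitchhiker's: 2 out of 16 → fraction 1/8
Expected count = 1/8 × 1504 = 188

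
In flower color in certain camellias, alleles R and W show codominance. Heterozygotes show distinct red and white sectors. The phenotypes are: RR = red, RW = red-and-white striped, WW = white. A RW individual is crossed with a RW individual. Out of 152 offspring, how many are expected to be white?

Punnett square for RW × RW:
Offspring genotypes: 1 RR, 2 RW, 1 WW
Phenotype counts: 1 red, 2 red-and-white striped, 1 white
white: 1 out of 4 → fraction 1/4
Expected count = 1/4 × 152 = 38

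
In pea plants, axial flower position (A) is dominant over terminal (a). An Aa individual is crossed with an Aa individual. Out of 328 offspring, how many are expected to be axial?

Punnett square for Aa × Aa:
Offspring genotypes: 1 AA, 2 Aa, 1 aa
axial: 3, terminal: 1
axial: 3 out of 4 → fraction 3/4
Expected count = 3/4 × 328 = 246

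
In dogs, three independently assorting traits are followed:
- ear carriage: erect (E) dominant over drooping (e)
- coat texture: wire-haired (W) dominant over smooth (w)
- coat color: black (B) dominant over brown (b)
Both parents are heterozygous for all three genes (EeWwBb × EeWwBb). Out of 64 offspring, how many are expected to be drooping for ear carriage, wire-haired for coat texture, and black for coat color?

Trihybrid cross: EeWwBb × EeWwBb
Each trait segregates independently with a 3:1 phenotypic ratio, so each gene contributes 3/4 (dominant) or 1/4 (recessive).
Target: drooping (ear carriage), wire-haired (coat texture), black (coat color)
Probability = product of independent per-trait probabilities
= 1/4 × 3/4 × 3/4 = 9/64
Expected count = 9/64 × 64 = 9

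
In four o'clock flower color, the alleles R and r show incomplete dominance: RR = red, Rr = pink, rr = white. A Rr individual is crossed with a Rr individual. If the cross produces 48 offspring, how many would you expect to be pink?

Punnett square for Rr × Rr:
Offspring genotypes: 1 RR, 2 Rr, 1 rr
Phenotype counts: 1 red, 2 pink, 1 white
pink: 2 out of 4 → fraction 1/2
Expected count = 1/2 × 48 = 24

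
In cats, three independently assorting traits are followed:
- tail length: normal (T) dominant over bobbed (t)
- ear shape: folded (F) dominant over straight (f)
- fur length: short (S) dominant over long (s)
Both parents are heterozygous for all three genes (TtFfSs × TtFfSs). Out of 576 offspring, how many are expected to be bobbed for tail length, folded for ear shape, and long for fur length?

Trihybrid cross: TtFfSs × TtFfSs
Each trait segregates independently with a 3:1 phenotypic ratio, so each gene contributes 3/4 (dominant) or 1/4 (recessive).
Target: bobbed (tail length), folded (ear shape), long (fur length)
Probability = product of independent per-trait probabilities
= 1/4 × 3/4 × 1/4 = 3/64
Expected count = 3/64 × 576 = 27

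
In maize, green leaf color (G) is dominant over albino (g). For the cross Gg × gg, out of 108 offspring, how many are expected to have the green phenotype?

Punnett square for Gg × gg:
Offspring genotypes: 2 Gg, 2 gg
Total offspring: 4
Count with target: 2
Probability: 2/4 = 1/2
Expected count = 1/2 × 108 = 54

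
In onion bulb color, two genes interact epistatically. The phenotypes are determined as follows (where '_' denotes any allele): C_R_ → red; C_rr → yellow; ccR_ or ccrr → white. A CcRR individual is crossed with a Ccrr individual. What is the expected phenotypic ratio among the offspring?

Cross: CcRR × Ccrr — consider each gene separately:
C gene: Cc × Cc → 1 CC, 2 Cc, 1 cc → 3 C_ : 1 cc (out of 4)
R gene: RR × rr → 4 Rr → 4 R_ (out of 4)
Genotype classes (out of 4 × 4 = 16): C_R_ = 3×4 = 12; ccR_ = 1×4 = 4
Apply the phenotype rules: C_R_ (12) → red; ccR_ (4) → white
Phenotype counts (out of 16): 12 red, 4 white
Ratio: 3 red : 1 white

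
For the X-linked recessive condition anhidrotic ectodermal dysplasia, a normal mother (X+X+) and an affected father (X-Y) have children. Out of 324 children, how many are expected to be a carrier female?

Cross: X+X+ × X-Y
Offspring: 2 X+X-, 2 X+Y
Probability of a carrier female: 2/4 = 1/2
Expected count = 1/2 × 324 = 162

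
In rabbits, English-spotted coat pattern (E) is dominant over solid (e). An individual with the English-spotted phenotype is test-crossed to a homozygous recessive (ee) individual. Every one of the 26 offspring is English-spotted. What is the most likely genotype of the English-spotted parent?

Test cross: ? × ee
All offspring are English-spotted.
If the unknown parent were heterozygous (Ee), about half of 26 offspring would be solid; none are. The unknown parent is most likely homozygous dominant (EE).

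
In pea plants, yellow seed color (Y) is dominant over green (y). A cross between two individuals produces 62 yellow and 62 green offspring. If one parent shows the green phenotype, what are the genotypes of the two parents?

Observed offspring: 62 yellow, 62 green
The observed ratio simplifies to 1:1. One parent shows green, so its genotype must be yy. A 1:1 offspring split requires the other parent to be heterozygous (Yy).
Parent genotypes: yy × Yy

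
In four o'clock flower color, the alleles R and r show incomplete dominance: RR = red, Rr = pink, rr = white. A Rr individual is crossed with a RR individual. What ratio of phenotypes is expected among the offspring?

Punnett square for Rr × RR:
Offspring genotypes: 2 RR, 2 Rr
Phenotype counts: 2 red, 2 pink
Ratio: 1 red : 1 pink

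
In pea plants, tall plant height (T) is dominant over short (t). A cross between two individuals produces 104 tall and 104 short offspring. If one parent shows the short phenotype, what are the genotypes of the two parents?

Observed offspring: 104 tall, 104 short
The observed ratio simplifies to 1:1. One parent shows short, so its genotype must be tt. A 1:1 offspring split requires the other parent to be heterozygous (Tt).
Parent genotypes: tt × Tt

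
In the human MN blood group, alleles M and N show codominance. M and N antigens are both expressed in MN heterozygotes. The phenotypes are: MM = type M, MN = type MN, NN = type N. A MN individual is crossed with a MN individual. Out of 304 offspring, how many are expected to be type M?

Punnett square for MN × MN:
Offspring genotypes: 1 MM, 2 MN, 1 NN
Phenotype counts: 1 type M, 2 type MN, 1 type N
type M: 1 out of 4 → fraction 1/4
Expected count = 1/4 × 304 = 76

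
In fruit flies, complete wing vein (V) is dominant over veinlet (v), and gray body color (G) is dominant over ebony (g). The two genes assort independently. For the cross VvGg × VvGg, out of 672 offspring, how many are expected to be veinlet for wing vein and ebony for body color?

Dihybrid cross VvGg × VvGg — consider each gene separately:
wing vein: Vv × Vv → 1 VV, 2 Vv, 1 vv → 3 V_ : 1 vv (out of 4)
body color: Gg × Gg → 1 GG, 2 Gg, 1 gg → 3 G_ : 1 gg (out of 4)
Looking for: veinlet (vv) and ebony (gg)
P(veinlet) = 1/4, P(ebony) = 1/4
P(both) = 1/4 × 1/4 = 1/16
Expected count = 1/16 × 672 = 42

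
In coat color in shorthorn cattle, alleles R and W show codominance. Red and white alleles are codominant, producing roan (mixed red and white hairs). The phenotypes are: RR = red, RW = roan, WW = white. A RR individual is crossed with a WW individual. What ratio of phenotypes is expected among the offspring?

Punnett square for RR × WW:
Offspring genotypes: 4 RW
Phenotype counts: 4 roan
Ratio: all roan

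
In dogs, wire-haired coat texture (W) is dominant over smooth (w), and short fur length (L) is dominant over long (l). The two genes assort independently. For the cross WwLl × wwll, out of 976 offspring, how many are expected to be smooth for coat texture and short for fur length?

Dihybrid cross WwLl × wwll — consider each gene separately:
coat texture: Ww × ww → 2 Ww, 2 ww → 2 W_ : 2 ww (out of 4)
fur length: Ll × ll → 2 Ll, 2 ll → 2 L_ : 2 ll (out of 4)
Looking for: smooth (ww) and short (L_)
P(smooth) = 2/4, P(short) = 2/4
P(both) = 2/4 × 2/4 = 4/16 = 1/4
Expected count = 1/4 × 976 = 244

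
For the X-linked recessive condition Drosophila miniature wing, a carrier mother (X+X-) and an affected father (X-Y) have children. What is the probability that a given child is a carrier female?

Cross: X+X- × X-Y
Offspring: 1 X+X-, 1 X+Y, 1 X-X-, 1 X-Y
Probability of a carrier female: 1/4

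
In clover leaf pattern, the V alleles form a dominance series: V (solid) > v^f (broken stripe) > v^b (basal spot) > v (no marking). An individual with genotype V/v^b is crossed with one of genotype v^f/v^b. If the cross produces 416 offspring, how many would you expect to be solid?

Cross: V/v^b × v^f/v^b
Allele dominance: V > v^f > v^b > v
Offspring genotypes: 1 V/v^f, 1 V/v^b, 1 v^f/v^b, 1 v^b/v^b
Phenotype counts: 2 solid, 1 broken stripe, 1 basal spot
solid: 2 out of 4 → fraction 1/2
Expected count = 1/2 × 416 = 208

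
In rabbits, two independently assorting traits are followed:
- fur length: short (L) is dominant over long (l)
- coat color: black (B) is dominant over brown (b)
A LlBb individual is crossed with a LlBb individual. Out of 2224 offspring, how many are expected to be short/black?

Dihybrid cross LlBb × LlBb — consider each gene separately:
fur length: Ll × Ll → 1 LL, 2 Ll, 1 ll → 3 L_ : 1 ll (out of 4)
coat color: Bb × Bb → 1 BB, 2 Bb, 1 bb → 3 B_ : 1 bb (out of 4)
Combine (counts out of 4 × 4 = 16): short/black (L_B_) = 3×3 = 9; short/brown (L_bb) = 3×1 = 3; long/black (llB_) = 1×3 = 3; long/brown (llbb) = 1×1 = 1
Phenotype counts (out of 16): 9 short/black, 3 short/brown, 3 long/black, 1 long/brown
short/black: 9 out of 16 → fraction 9/16
Expected count = 9/16 × 2224 = 1251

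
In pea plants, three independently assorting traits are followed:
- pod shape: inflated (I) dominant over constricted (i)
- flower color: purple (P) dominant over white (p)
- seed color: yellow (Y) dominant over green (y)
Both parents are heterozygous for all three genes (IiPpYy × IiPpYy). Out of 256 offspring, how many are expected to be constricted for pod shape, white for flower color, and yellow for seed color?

Trihybrid cross: IiPpYy × IiPpYy
Each trait segregates independently with a 3:1 phenotypic ratio, so each gene contributes 3/4 (dominant) or 1/4 (recessive).
Target: constricted (pod shape), white (flower color), yellow (seed color)
Probability = product of independent per-trait probabilities
= 1/4 × 1/4 × 3/4 = 3/64
Expected count = 3/64 × 256 = 12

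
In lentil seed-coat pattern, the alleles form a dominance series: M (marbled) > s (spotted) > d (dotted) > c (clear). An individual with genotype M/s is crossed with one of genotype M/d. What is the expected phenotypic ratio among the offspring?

Cross: M/s × M/d
Allele dominance: M > s > d > c
Offspring genotypes: 1 M/M, 1 M/d, 1 M/s, 1 s/d
Phenotype counts: 3 marbled, 1 spotted
Ratio: 3 marbled : 1 spotted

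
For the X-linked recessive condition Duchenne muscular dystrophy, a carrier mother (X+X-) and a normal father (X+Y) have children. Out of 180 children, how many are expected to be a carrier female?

Cross: X+X- × X+Y
Offspring: 1 X+X+, 1 X+Y, 1 X+X-, 1 X-Y
Probability of a carrier female: 1/4
Expected count = 1/4 × 180 = 45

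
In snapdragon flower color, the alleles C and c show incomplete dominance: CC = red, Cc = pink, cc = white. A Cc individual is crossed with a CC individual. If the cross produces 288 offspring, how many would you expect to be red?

Punnett square for Cc × CC:
Offspring genotypes: 2 CC, 2 Cc
Phenotype counts: 2 red, 2 pink
red: 2 out of 4 → fraction 1/2
Expected count = 1/2 × 288 = 144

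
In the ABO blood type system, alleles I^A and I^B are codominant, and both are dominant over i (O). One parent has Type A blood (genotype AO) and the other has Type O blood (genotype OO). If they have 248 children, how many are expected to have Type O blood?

Cross: AO × OO
Possible offspring genotypes: 2 AO, 2 OO
Blood type counts: 2 Type A, 2 Type O
Probability of Type O: 2/4 = 1/2
Expected count = 1/2 × 248 = 124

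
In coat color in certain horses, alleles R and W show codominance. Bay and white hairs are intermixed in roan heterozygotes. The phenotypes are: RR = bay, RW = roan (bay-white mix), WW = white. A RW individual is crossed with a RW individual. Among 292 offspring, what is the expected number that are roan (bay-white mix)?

Punnett square for RW × RW:
Offspring genotypes: 1 RR, 2 RW, 1 WW
Phenotype counts: 1 bay, 2 roan (bay-white mix), 1 white
roan (bay-white mix): 2 out of 4 → fraction 1/2
Expected count = 1/2 × 292 = 146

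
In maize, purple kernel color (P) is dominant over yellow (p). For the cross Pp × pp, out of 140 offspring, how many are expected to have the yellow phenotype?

Punnett square for Pp × pp:
Offspring genotypes: 2 Pp, 2 pp
Total offspring: 4
Count with target: 2
Probability: 2/4 = 1/2
Expected count = 1/2 × 140 = 70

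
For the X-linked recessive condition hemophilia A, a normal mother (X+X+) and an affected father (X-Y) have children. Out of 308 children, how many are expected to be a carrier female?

Cross: X+X+ × X-Y
Offspring: 2 X+X-, 2 X+Y
Probability of a carrier female: 2/4 = 1/2
Expected count = 1/2 × 308 = 154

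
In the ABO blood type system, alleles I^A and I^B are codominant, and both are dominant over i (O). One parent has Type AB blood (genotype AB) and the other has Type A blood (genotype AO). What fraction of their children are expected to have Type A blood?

Cross: AB × AO
Possible offspring genotypes: 1 AA, 1 AO, 1 AB, 1 BO
Blood type counts: 2 Type A, 1 Type AB, 1 Type B
Probability of Type A: 2/4 = 1/2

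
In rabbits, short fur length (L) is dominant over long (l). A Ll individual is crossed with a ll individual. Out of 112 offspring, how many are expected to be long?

Punnett square for Ll × ll:
Offspring genotypes: 2 Ll, 2 ll
short: 2, long: 2
long: 2 out of 4 → fraction 1/2
Expected count = 1/2 × 112 = 56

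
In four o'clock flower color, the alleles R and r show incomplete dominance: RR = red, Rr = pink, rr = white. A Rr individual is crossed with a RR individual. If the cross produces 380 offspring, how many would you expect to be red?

Punnett square for Rr × RR:
Offspring genotypes: 2 RR, 2 Rr
Phenotype counts: 2 red, 2 pink
red: 2 out of 4 → fraction 1/2
Expected count = 1/2 × 380 = 190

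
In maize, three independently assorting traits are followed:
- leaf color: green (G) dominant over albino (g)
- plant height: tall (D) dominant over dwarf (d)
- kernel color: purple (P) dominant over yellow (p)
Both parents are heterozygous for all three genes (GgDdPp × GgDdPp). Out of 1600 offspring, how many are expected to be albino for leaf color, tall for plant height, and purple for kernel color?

Trihybrid cross: GgDdPp × GgDdPp
Each trait segregates independently with a 3:1 phenotypic ratio, so each gene contributes 3/4 (dominant) or 1/4 (recessive).
Target: albino (leaf color), tall (plant height), purple (kernel color)
Probability = product of independent per-trait probabilities
= 1/4 × 3/4 × 3/4 = 9/64
Expected count = 9/64 × 1600 = 225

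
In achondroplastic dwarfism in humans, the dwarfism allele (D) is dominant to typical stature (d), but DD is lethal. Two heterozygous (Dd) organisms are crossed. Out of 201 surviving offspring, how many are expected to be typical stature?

Cross: Dd × Dd
Punnett square offspring (before lethality): 1 DD, 2 Dd, 1 dd
The DD genotype is lethal (embryos die); surviving offspring: 2 Dd, 1 dd
typical stature: 1 out of 3 → fraction 1/3
Expected count = 1/3 × 201 = 67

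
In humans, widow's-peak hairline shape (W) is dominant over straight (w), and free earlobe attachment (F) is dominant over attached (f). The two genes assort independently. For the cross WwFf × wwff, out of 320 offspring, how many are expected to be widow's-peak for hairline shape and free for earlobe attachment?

Dihybrid cross WwFf × wwff — consider each gene separately:
hairline shape: Ww × ww → 2 Ww, 2 ww → 2 W_ : 2 ww (out of 4)
earlobe attachment: Ff × ff → 2 Ff, 2 ff → 2 F_ : 2 ff (out of 4)
Looking for: widow's-peak (W_) and free (F_)
P(widow's-peak) = 2/4, P(free) = 2/4
P(both) = 2/4 × 2/4 = 4/16 = 1/4
Expected count = 1/4 × 320 = 80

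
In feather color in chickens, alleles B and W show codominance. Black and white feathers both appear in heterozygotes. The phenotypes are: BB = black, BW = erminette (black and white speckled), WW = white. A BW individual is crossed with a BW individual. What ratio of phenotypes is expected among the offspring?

Punnett square for BW × BW:
Offspring genotypes: 1 BB, 2 BW, 1 WW
Phenotype counts: 1 black, 2 erminette (black and white speckled), 1 white
Ratio: 1 black : 2 erminette (black and white speckled) : 1 white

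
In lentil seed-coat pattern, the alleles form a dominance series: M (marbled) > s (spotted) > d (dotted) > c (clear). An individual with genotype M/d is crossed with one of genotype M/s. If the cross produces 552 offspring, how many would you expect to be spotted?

Cross: M/d × M/s
Allele dominance: M > s > d > c
Offspring genotypes: 1 M/M, 1 M/s, 1 M/d, 1 s/d
Phenotype counts: 3 marbled, 1 spotted
spotted: 1 out of 4 → fraction 1/4
Expected count = 1/4 × 552 = 138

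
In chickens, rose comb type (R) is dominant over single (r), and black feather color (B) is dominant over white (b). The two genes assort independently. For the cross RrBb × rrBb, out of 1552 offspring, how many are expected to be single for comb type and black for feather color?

Dihybrid cross RrBb × rrBb — consider each gene separately:
comb type: Rr × rr → 2 Rr, 2 rr → 2 R_ : 2 rr (out of 4)
feather color: Bb × Bb → 1 BB, 2 Bb, 1 bb → 3 B_ : 1 bb (out of 4)
Looking for: single (rr) and black (B_)
P(single) = 2/4, P(black) = 3/4
P(both) = 2/4 × 3/4 = 6/16 = 3/8
Expected count = 3/8 × 1552 = 582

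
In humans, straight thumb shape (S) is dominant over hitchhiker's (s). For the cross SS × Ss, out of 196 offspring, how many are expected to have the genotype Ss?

Punnett square for SS × Ss:
Offspring genotypes: 2 SS, 2 Ss
Total offspring: 4
Count with target: 2
Probability: 2/4 = 1/2
Expected count = 1/2 × 196 = 98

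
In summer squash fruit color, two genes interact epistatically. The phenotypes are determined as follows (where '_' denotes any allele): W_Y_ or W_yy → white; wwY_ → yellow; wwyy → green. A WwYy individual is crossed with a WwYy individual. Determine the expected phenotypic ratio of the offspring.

Cross: WwYy × WwYy — consider each gene separately:
W gene: Ww × Ww → 1 WW, 2 Ww, 1 ww → 3 W_ : 1 ww (out of 4)
Y gene: Yy × Yy → 1 YY, 2 Yy, 1 yy → 3 Y_ : 1 yy (out of 4)
Genotype classes (out of 4 × 4 = 16): W_Y_ = 3×3 = 9; W_yy = 3×1 = 3; wwY_ = 1×3 = 3; wwyy = 1×1 = 1
Apply the phenotype rules: W_Y_ (9) + W_yy (3) → white; wwY_ (3) → yellow; wwyy (1) → green
Phenotype counts (out of 16): 12 white, 3 yellow, 1 green
Ratio: 12 white : 3 yellow : 1 green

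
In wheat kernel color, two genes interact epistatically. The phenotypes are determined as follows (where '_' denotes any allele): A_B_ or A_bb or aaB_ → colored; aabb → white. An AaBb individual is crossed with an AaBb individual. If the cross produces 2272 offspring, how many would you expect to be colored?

Cross: AaBb × AaBb — consider each gene separately:
A gene: Aa × Aa → 1 AA, 2 Aa, 1 aa → 3 A_ : 1 aa (out of 4)
B gene: Bb × Bb → 1 BB, 2 Bb, 1 bb → 3 B_ : 1 bb (out of 4)
Genotype classes (out of 4 × 4 = 16): A_B_ = 3×3 = 9; A_bb = 3×1 = 3; aaB_ = 1×3 = 3; aabb = 1×1 = 1
Apply the phenotype rules: A_B_ (9) + A_bb (3) + aaB_ (3) → colored; aabb (1) → white
Phenotype counts (out of 16): 15 colored, 1 white
colored: 15 out of 16 → fraction 15/16
Expected count = 15/16 × 2272 = 2130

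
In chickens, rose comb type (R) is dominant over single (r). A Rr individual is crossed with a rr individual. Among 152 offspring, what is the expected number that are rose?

Punnett square for Rr × rr:
Offspring genotypes: 2 Rr, 2 rr
rose: 2, single: 2
rose: 2 out of 4 → fraction 1/2
Expected count = 1/2 × 152 = 76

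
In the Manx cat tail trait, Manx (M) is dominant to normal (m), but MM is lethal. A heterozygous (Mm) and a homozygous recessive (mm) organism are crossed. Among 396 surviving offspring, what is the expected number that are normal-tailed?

Cross: Mm × mm
Punnett square offspring (before lethality): 2 Mm, 2 mm
No MM offspring are produced in this cross.
normal-tailed: 2 out of 4 → fraction 1/2
Expected count = 1/2 × 396 = 198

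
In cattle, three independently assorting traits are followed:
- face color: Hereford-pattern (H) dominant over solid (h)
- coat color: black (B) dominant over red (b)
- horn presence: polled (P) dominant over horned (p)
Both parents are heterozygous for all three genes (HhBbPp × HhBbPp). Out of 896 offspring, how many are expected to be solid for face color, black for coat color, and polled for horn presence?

Trihybrid cross: HhBbPp × HhBbPp
Each trait segregates independently with a 3:1 phenotypic ratio, so each gene contributes 3/4 (dominant) or 1/4 (recessive).
Target: solid (face color), black (coat color), polled (horn presence)
Probability = product of independent per-trait probabilities
= 1/4 × 3/4 × 3/4 = 9/64
Expected count = 9/64 × 896 = 126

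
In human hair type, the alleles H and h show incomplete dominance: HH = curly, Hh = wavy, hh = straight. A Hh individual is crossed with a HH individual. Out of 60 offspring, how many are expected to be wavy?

Punnett square for Hh × HH:
Offspring genotypes: 2 HH, 2 Hh
Phenotype counts: 2 curly, 2 wavy
wavy: 2 out of 4 → fraction 1/2
Expected count = 1/2 × 60 = 30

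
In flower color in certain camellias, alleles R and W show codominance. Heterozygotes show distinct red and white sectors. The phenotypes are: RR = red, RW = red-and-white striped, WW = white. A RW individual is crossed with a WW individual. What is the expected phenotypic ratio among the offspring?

Punnett square for RW × WW:
Offspring genotypes: 2 RW, 2 WW
Phenotype counts: 2 red-and-white striped, 2 white
Ratio: 1 red-and-white striped : 1 white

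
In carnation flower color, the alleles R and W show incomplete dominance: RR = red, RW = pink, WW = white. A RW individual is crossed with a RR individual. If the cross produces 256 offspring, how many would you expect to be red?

Punnett square for RW × RR:
Offspring genotypes: 2 RR, 2 RW
Phenotype counts: 2 red, 2 pink
red: 2 out of 4 → fraction 1/2
Expected count = 1/2 × 256 = 128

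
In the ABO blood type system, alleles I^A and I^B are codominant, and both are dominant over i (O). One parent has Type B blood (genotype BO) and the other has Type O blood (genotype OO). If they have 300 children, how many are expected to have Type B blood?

Cross: BO × OO
Possible offspring genotypes: 2 BO, 2 OO
Blood type counts: 2 Type B, 2 Type O
Probability of Type B: 2/4 = 1/2
Expected count = 1/2 × 300 = 150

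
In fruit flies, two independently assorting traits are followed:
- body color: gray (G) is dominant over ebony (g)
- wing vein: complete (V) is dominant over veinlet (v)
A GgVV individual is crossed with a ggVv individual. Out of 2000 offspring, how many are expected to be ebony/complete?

Dihybrid cross GgVV × ggVv — consider each gene separately:
body color: Gg × gg → 2 Gg, 2 gg → 2 G_ : 2 gg (out of 4)
wing vein: VV × Vv → 2 VV, 2 Vv → 4 V_ (out of 4)
Combine (counts out of 4 × 4 = 16): gray/complete (G_V_) = 2×4 = 8; ebony/complete (ggV_) = 2×4 = 8
Phenotype counts (out of 16): 8 gray/complete, 8 ebony/complete
ebony/complete: 8 out of 16 → fraction 1/2
Expected count = 1/2 × 2000 = 1000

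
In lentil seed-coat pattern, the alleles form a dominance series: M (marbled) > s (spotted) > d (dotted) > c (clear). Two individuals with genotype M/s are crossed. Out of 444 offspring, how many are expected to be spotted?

Cross: M/s × M/s
Allele dominance: M > s > d > c
Offspring genotypes: 1 M/M, 2 M/s, 1 s/s
Phenotype counts: 3 marbled, 1 spotted
spotted: 1 out of 4 → fraction 1/4
Expected count = 1/4 × 444 = 111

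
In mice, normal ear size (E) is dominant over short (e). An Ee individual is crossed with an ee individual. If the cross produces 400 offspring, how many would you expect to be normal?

Punnett square for Ee × ee:
Offspring genotypes: 2 Ee, 2 ee
normal: 2, short: 2
normal: 2 out of 4 → fraction 1/2
Expected count = 1/2 × 400 = 200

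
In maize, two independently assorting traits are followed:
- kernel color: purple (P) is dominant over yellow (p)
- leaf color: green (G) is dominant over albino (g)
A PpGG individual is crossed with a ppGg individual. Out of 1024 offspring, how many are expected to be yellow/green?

Dihybrid cross PpGG × ppGg — consider each gene separately:
kernel color: Pp × pp → 2 Pp, 2 pp → 2 P_ : 2 pp (out of 4)
leaf color: GG × Gg → 2 GG, 2 Gg → 4 G_ (out of 4)
Combine (counts out of 4 × 4 = 16): purple/green (P_G_) = 2×4 = 8; yellow/green (ppG_) = 2×4 = 8
Phenotype counts (out of 16): 8 purple/green, 8 yellow/green
yellow/green: 8 out of 16 → fraction 1/2
Expected count = 1/2 × 1024 = 512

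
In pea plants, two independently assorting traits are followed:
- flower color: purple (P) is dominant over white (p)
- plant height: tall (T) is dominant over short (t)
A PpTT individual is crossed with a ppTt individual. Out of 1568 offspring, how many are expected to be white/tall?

Dihybrid cross PpTT × ppTt — consider each gene separately:
flower color: Pp × pp → 2 Pp, 2 pp → 2 P_ : 2 pp (out of 4)
plant height: TT × Tt → 2 TT, 2 Tt → 4 T_ (out of 4)
Combine (counts out of 4 × 4 = 16): purple/tall (P_T_) = 2×4 = 8; white/tall (ppT_) = 2×4 = 8
Phenotype counts (out of 16): 8 purple/tall, 8 white/tall
white/tall: 8 out of 16 → fraction 1/2
Expected count = 1/2 × 1568 = 784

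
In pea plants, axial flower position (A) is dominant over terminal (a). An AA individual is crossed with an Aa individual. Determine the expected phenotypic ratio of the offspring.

Punnett square for AA × Aa:
Offspring genotypes: 2 AA, 2 Aa
axial: 4, terminal: 0
Ratio: all axial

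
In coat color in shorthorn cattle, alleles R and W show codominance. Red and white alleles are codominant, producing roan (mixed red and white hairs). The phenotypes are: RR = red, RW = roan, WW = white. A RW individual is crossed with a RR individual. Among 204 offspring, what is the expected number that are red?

Punnett square for RW × RR:
Offspring genotypes: 2 RR, 2 RW
Phenotype counts: 2 red, 2 roan
red: 2 out of 4 → fraction 1/2
Expected count = 1/2 × 204 = 102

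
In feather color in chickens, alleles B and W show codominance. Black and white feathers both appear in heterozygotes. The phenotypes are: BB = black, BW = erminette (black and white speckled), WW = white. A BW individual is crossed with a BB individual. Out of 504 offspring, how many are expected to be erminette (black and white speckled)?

Punnett square for BW × BB:
Offspring genotypes: 2 BB, 2 BW
Phenotype counts: 2 black, 2 erminette (black and white speckled)
erminette (black and white speckled): 2 out of 4 → fraction 1/2
Expected count = 1/2 × 504 = 252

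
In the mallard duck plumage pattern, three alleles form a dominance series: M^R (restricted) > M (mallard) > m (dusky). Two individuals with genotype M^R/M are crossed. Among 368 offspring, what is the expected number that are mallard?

Cross: M^R/M × M^R/M
Allele dominance: M^R > M > m
Offspring genotypes: 1 M^R/M^R, 2 M^R/M, 1 M/M
Phenotype counts: 3 restricted, 1 mallard
mallard: 1 out of 4 → fraction 1/4
Expected count = 1/4 × 368 = 92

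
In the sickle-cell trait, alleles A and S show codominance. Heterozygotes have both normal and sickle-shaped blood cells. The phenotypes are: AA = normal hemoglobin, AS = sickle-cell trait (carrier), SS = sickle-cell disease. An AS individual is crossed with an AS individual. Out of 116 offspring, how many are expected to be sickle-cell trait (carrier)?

Punnett square for AS × AS:
Offspring genotypes: 1 AA, 2 AS, 1 SS
Phenotype counts: 1 normal hemoglobin, 2 sickle-cell trait (carrier), 1 sickle-cell disease
sickle-cell trait (carrier): 2 out of 4 → fraction 1/2
Expected count = 1/2 × 116 = 58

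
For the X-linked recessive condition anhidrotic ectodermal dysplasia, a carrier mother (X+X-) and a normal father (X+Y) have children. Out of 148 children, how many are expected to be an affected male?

Cross: X+X- × X+Y
Offspring: 1 X+X+, 1 X+Y, 1 X+X-, 1 X-Y
Probability of an affected male: 1/4
Expected count = 1/4 × 148 = 37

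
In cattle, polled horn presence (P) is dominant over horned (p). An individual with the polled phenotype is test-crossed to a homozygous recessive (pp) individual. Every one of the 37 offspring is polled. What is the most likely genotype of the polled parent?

Test cross: ? × pp
All offspring are polled.
If the unknown parent were heterozygous (Pp), about half of 37 offspring would be horned; none are. The unknown parent is most likely homozygous dominant (PP).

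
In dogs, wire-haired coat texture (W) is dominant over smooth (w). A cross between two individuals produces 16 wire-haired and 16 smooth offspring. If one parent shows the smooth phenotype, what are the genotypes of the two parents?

Observed offspring: 16 wire-haired, 16 smooth
The observed ratio simplifies to 1:1. One parent shows smooth, so its genotype must be ww. A 1:1 offspring split requires the other parent to be heterozygous (Ww).
Parent genotypes: ww × Ww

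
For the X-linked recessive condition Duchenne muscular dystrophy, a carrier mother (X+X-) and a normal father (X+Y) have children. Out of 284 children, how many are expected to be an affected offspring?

Cross: X+X- × X+Y
Offspring: 1 X+X+, 1 X+Y, 1 X+X-, 1 X-Y
Probability of an affected offspring: 1/4
Expected count = 1/4 × 284 = 71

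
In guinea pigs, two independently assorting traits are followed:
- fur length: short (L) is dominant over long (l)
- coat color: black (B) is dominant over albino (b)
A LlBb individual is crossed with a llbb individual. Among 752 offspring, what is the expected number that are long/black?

Dihybrid cross LlBb × llbb — consider each gene separately:
fur length: Ll × ll → 2 Ll, 2 ll → 2 L_ : 2 ll (out of 4)
coat color: Bb × bb → 2 Bb, 2 bb → 2 B_ : 2 bb (out of 4)
Combine (counts out of 4 × 4 = 16): short/black (L_B_) = 2×2 = 4; short/albino (L_bb) = 2×2 = 4; long/black (llB_) = 2×2 = 4; long/albino (llbb) = 2×2 = 4
Phenotype counts (out of 16): 4 short/black, 4 short/albino, 4 long/black, 4 long/albino
long/black: 4 out of 16 → fraction 1/4
Expected count = 1/4 × 752 = 188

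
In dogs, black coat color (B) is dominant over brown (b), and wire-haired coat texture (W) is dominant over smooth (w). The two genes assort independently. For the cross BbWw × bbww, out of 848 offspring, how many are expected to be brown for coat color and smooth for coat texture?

Dihybrid cross BbWw × bbww — consider each gene separately:
coat color: Bb × bb → 2 Bb, 2 bb → 2 B_ : 2 bb (out of 4)
coat texture: Ww × ww → 2 Ww, 2 ww → 2 W_ : 2 ww (out of 4)
Looking for: brown (bb) and smooth (ww)
P(brown) = 2/4, P(smooth) = 2/4
P(both) = 2/4 × 2/4 = 4/16 = 1/4
Expected count = 1/4 × 848 = 212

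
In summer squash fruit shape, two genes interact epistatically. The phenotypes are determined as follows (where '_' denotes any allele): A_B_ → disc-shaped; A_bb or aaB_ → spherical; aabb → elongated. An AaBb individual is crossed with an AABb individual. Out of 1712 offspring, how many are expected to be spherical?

Cross: AaBb × AABb — consider each gene separately:
A gene: Aa × AA → 2 AA, 2 Aa → 4 A_ (out of 4)
B gene: Bb × Bb → 1 BB, 2 Bb, 1 bb → 3 B_ : 1 bb (out of 4)
Genotype classes (out of 4 × 4 = 16): A_B_ = 4×3 = 12; A_bb = 4×1 = 4
Apply the phenotype rules: A_B_ (12) → disc-shaped; A_bb (4) → spherical
Phenotype counts (out of 16): 12 disc-shaped, 4 spherical
spherical: 4 out of 16 → fraction 1/4
Expected count = 1/4 × 1712 = 428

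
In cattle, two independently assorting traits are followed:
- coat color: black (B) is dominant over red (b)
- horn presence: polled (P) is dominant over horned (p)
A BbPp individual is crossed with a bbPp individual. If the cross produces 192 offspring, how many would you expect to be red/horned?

Dihybrid cross BbPp × bbPp — consider each gene separately:
coat color: Bb × bb → 2 Bb, 2 bb → 2 B_ : 2 bb (out of 4)
horn presence: Pp × Pp → 1 PP, 2 Pp, 1 pp → 3 P_ : 1 pp (out of 4)
Combine (counts out of 4 × 4 = 16): black/polled (B_P_) = 2×3 = 6; black/horned (B_pp) = 2×1 = 2; red/polled (bbP_) = 2×3 = 6; red/horned (bbpp) = 2×1 = 2
Phenotype counts (out of 16): 6 black/polled, 2 black/horned, 6 red/polled, 2 red/horned
red/horned: 2 out of 16 → fraction 1/8
Expected count = 1/8 × 192 = 24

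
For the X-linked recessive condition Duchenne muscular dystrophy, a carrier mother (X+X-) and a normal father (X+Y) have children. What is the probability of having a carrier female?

Cross: X+X- × X+Y
Offspring: 1 X+X+, 1 X+Y, 1 X+X-, 1 X-Y
Probability of a carrier female: 1/4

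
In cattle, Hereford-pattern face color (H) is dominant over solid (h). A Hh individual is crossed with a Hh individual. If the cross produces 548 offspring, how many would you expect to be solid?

Punnett square for Hh × Hh:
Offspring genotypes: 1 HH, 2 Hh, 1 hh
Hereford-pattern: 3, solid: 1
solid: 1 out of 4 → fraction 1/4
Expected count = 1/4 × 548 = 137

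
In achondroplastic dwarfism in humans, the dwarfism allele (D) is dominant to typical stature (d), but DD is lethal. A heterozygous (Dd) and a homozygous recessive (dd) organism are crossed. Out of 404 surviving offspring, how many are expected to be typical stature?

Cross: Dd × dd
Punnett square offspring (before lethality): 2 Dd, 2 dd
No DD offspring are produced in this cross.
typical stature: 2 out of 4 → fraction 1/2
Expected count = 1/2 × 404 = 202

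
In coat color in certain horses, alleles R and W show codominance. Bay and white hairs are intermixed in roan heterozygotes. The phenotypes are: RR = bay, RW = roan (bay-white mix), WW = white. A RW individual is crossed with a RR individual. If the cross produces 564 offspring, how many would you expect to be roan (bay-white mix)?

Punnett square for RW × RR:
Offspring genotypes: 2 RR, 2 RW
Phenotype counts: 2 bay, 2 roan (bay-white mix)
roan (bay-white mix): 2 out of 4 → fraction 1/2
Expected count = 1/2 × 564 = 282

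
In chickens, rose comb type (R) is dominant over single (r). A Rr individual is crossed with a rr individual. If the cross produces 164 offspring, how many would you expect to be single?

Punnett square for Rr × rr:
Offspring genotypes: 2 Rr, 2 rr
rose: 2, single: 2
single: 2 out of 4 → fraction 1/2
Expected count = 1/2 × 164 = 82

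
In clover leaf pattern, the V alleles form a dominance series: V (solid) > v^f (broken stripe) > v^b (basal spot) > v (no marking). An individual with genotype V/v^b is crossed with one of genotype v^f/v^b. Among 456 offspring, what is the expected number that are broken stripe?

Cross: V/v^b × v^f/v^b
Allele dominance: V > v^f > v^b > v
Offspring genotypes: 1 V/v^f, 1 V/v^b, 1 v^f/v^b, 1 v^b/v^b
Phenotype counts: 2 solid, 1 broken stripe, 1 basal spot
broken stripe: 1 out of 4 → fraction 1/4
Expected count = 1/4 × 456 = 114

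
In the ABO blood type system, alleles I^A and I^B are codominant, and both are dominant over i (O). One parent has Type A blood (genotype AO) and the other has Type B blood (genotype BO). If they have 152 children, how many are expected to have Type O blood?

Cross: AO × BO
Possible offspring genotypes: 1 AB, 1 AO, 1 BO, 1 OO
Blood type counts: 1 Type AB, 1 Type A, 1 Type B, 1 Type O
Probability of Type O: 1/4
Expected count = 1/4 × 152 = 38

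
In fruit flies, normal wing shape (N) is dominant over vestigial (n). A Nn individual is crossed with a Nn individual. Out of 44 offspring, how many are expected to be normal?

Punnett square for Nn × Nn:
Offspring genotypes: 1 NN, 2 Nn, 1 nn
normal: 3, vestigial: 1
normal: 3 out of 4 → fraction 3/4
Expected count = 3/4 × 44 = 33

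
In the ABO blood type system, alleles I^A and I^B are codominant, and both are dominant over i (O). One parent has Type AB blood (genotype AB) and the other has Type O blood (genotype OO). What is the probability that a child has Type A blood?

Cross: AB × OO
Possible offspring genotypes: 2 AO, 2 BO
Blood type counts: 2 Type A, 2 Type B
Probability of Type A: 2/4 = 1/2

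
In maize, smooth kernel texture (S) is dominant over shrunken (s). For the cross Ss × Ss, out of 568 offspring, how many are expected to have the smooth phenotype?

Punnett square for Ss × Ss:
Offspring genotypes: 1 SS, 2 Ss, 1 ss
Total offspring: 4
Count with target: 3
Probability: 3/4
Expected count = 3/4 × 568 = 426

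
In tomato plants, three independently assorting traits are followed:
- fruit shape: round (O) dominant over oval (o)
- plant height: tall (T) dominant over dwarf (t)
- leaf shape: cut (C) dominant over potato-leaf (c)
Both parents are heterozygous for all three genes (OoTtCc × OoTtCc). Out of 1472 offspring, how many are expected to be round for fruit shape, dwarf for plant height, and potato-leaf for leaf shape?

Trihybrid cross: OoTtCc × OoTtCc
Each trait segregates independently with a 3:1 phenotypic ratio, so each gene contributes 3/4 (dominant) or 1/4 (recessive).
Target: round (fruit shape), dwarf (plant height), potato-leaf (leaf shape)
Probability = product of independent per-trait probabilities
= 3/4 × 1/4 × 1/4 = 3/64
Expected count = 3/64 × 1472 = 69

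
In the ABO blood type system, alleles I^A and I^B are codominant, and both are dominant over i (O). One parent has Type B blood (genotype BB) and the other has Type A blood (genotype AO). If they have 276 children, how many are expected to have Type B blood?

Cross: BB × AO
Possible offspring genotypes: 2 AB, 2 BO
Blood type counts: 2 Type AB, 2 Type B
Probability of Type B: 2/4 = 1/2
Expected count = 1/2 × 276 = 138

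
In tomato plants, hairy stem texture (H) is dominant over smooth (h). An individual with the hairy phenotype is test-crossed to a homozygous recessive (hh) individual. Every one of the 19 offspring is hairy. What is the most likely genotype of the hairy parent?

Test cross: ? × hh
All offspring are hairy.
If the unknown parent were heterozygous (Hh), about half of 19 offspring would be smooth; none are. The unknown parent is most likely homozygous dominant (HH).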